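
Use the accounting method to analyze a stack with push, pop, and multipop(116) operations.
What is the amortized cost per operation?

Assign 2 credits per push (1 for the push, 1 saved for a future pop). Each pop or element popped by multipop(116) uses 1 saved credit. Total credits never go negative, so amortized cost is O(1).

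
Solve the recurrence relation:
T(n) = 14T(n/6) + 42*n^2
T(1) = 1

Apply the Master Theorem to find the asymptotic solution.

a=14, b=6, f(n)=42*n^2. log_6(14) = 1.473 < 2. Case 3: T(n) = O(n^2).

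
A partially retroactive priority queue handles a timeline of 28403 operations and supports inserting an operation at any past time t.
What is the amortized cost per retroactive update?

Partially retroactive priority queues (Demaine-Iacono-Langerman) allow updates at past times with queries only at the present. With a balanced BST over the m = 28403 timeline events tracking bridges, each retroactive insert or delete is O(log m) amortized.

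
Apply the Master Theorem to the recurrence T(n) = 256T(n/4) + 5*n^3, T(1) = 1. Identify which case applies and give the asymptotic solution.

a=256, b=4, f(n)=5*n^3.
log_4(256) = 4 > 3.
Since f(n) = O(n^3) is polynomially smaller than n^4, Case 1 applies.
T(n) = Theta(n^4).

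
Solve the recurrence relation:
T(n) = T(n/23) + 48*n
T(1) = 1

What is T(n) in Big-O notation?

Geometric series: 48*n*(1 + 1/23 + 1/23^2 + ...) = O(n). T(n) = O(n).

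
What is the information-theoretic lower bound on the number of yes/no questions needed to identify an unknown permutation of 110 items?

There are 110! = 15882455415227429404253703127090772871724410234473563207581748318444567162948183030959960131517678520479243672638179990208521148623422266876757623911219200000000000000000000000000 permutations. Each yes/no question gives at most 1 bit, so at least ceil(log_2(15882455415227429404253703127090772871724410234473563207581748318444567162948183030959960131517678520479243672638179990208521148623422266876757623911219200000000000000000000000000)) = 592 questions are needed.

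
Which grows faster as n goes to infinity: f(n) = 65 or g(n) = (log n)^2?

g(n) = (log n)^2 grows faster: any unbounded function dominates a constant.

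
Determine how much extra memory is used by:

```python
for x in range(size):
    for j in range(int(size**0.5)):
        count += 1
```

Space complexity: O(1).
Only a constant amount of auxiliary storage is used; nothing grows with n.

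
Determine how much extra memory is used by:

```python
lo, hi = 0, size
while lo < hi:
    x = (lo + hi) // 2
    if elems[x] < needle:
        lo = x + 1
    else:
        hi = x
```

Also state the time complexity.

Space complexity: O(1).
Only a constant amount of auxiliary storage is used; nothing grows with n.
Time complexity: O(log n).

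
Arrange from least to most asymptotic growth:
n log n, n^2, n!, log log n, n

Ordered by growth rate: log log n < n < n log n < n^2 < n!.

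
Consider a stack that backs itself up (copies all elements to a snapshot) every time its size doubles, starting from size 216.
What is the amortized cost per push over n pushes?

Backups occur at sizes 216, 432, 864, ..., copying 216 + 432 + 864 + ... <= 2n elements total (geometric series). Spread over n pushes, the amortized backup cost is O(1) per push.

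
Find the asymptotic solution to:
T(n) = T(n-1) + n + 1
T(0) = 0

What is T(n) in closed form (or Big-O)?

Dominant term in sum is 1*sum(i, i=1..n) = 1*n*(n+1)/2 = O(n^2).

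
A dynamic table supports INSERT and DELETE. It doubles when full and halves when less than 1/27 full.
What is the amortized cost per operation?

Using potential function Phi = |2*num_items - table_size| when load > 1/2, and Phi = table_size/2 - num_items otherwise. The gap of 1/27 vs 1/2 for shrinking prevents thrashing. Both insert and delete have O(1) amortized cost.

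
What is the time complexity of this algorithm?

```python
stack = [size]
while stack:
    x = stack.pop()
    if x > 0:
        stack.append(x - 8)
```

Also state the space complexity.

Time complexity: O(n).
Space complexity: O(1).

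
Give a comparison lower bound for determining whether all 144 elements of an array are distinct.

In the algebraic decision-tree model, the YES region for element distinctness on 144 elements has 144! connected components (one per ordering). Ben-Or's theorem then gives a lower bound of Omega(log(n!)) = Omega(n log n).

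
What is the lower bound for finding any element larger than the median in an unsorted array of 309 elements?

To find an element larger than the median of 309 elements, we must see Omega(n) elements. Without seeing enough elements, an adversary can make any unseen element the median.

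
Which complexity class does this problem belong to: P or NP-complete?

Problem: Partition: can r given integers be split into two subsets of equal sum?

This problem is NP-complete: Subset Sum reduces to it (one of Karp's 21 NP-complete problems).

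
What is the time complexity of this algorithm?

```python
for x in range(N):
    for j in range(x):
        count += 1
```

Time complexity: O(n^2).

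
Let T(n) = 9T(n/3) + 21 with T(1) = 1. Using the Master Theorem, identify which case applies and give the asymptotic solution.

a=9, b=3, f(n)=21.
log_3(9) = 2 > 0.
Since f(n) = O(n^0) is polynomially smaller than n^2, Case 1 applies.
T(n) = Theta(n^2).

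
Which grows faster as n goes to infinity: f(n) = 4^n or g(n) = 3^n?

f(n) = 4^n grows faster: (4/3)^n -> infinity since 4/3 > 1.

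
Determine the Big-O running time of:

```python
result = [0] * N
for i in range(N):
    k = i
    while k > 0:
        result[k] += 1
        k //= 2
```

Time complexity: O(n log n).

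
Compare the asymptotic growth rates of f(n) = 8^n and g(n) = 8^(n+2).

f(n) = 8^n and g(n) = 8^(n+2) are Theta of each other: 8^(n+2) = 8^2 * 8^n = Theta(8^n).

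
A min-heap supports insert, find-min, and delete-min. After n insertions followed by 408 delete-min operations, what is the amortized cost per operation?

Insert takes O(log n) worst case. Delete-min takes O(log n). Over a sequence of n inserts and 408 delete-mins, total cost is O((n + 408) log n). Amortized per operation: O(log n).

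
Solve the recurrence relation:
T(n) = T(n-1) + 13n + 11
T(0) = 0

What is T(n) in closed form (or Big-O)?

Dominant term in sum is 13*sum(i, i=1..n) = 13*n*(n+1)/2 = O(n^2).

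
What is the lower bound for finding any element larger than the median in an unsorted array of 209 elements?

To find an element larger than the median of 209 elements, we must see Omega(n) elements. Without seeing enough elements, an adversary can make any unseen element the median.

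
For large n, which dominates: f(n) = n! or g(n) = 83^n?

f(n) = n! grows faster: n!/83^n -> infinity by Stirling.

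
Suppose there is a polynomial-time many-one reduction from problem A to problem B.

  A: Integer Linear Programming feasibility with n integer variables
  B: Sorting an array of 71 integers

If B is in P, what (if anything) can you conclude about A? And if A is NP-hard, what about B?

A poly-time reduction A <=_p B means any A-instance can be transformed to a B-instance in poly time.
If B is in P: compose the reduction with B's poly-time algorithm to solve A in poly time, so A is in P.
If A is NP-hard: every NP problem reduces to A, which reduces to B; composing reductions, every NP problem reduces to B, so B is NP-hard.
(Here in fact A is NP-complete and B is in P, so no such reduction is known -- its existence would imply P = NP; the analysis concerns only what the assumed reduction would or would not let you conclude.)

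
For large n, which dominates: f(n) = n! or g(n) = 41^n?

f(n) = n! grows faster: n!/41^n -> infinity by Stirling.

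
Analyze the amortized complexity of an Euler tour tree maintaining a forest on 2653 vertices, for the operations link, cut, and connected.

An Euler tour tree stores each tree's Euler tour as a balanced BST keyed by tour position. On 2653 vertices: link concatenates two tours via O(1) splits/joins of size <= 2*2653 (O(log n)); cut splits the tour at the two occurrences of the edge (O(log n)); connected compares BST roots (O(log n) to find the root). All O(log n) amortized.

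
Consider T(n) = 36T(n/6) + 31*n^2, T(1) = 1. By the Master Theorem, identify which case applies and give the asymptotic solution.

a=36, b=6, f(n)=31*n^2.
log_6(36) = 2, so n^(log_b(a)) = n^2.
f(n) = Theta(n^2), so Case 2 applies.
T(n) = Theta(n^2 log n).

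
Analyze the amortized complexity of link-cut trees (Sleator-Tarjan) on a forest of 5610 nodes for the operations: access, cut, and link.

Link-cut trees represent the forest using splay trees over preferred paths. With potential Phi = sum over nodes of log(size of virtual subtree), each access on 5610 nodes is O(log 5610) = O(log n) amortized by the splay-tree access lemma. Cut and link are O(1) plus one access.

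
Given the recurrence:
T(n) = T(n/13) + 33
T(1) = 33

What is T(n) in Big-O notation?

Each step divides n by 13 and adds 33. After log_13(n) steps, T(n) = O(log n).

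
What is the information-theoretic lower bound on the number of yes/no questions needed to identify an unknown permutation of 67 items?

There are 67! = 36471110918188685288249859096605464427167635314049524593701628500267962436943872000000000000000 permutations. Each yes/no question gives at most 1 bit, so at least ceil(log_2(36471110918188685288249859096605464427167635314049524593701628500267962436943872000000000000000)) = 315 questions are needed.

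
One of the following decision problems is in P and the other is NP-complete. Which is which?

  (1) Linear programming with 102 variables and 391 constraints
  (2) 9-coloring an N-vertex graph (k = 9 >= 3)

(1) is P: the ellipsoid and interior-point methods run in polynomial time.
(2) is NP-complete: graph k-coloring for k>=3 is NP-complete by reduction from 3-SAT.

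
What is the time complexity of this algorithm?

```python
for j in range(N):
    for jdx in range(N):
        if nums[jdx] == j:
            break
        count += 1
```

Time complexity: O(n^2).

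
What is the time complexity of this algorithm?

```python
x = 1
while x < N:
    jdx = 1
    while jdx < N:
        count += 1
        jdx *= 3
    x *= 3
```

Time complexity: O(log^2 n).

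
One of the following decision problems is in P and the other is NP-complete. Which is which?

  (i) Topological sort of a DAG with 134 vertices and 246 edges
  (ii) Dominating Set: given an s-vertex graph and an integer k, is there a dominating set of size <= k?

(i) is P: DFS-based topological sort runs in O(V+E).
(ii) is NP-complete: reduces from Set Cover (with k part of the input).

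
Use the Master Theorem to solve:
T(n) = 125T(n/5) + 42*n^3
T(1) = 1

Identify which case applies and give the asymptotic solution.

a=125, b=5, f(n)=42*n^3.
log_5(125) = 3, so n^(log_b(a)) = n^3.
f(n) = Theta(n^3), so Case 2 applies.
T(n) = Theta(n^3 log n).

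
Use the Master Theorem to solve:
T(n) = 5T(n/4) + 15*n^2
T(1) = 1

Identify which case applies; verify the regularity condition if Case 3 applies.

a=5, b=4, f(n)=15*n^2.
log_4(5) = 1.161 < 2.
f(n) = Omega(n^(1.161+epsilon)) for some epsilon > 0, so Case 3 is the candidate.
Regularity: a*f(n/b) = 5*15*(n/4)^2 = (5/16)*15*n^2 <= c*f(n) with c = 5/16 < 1. Satisfied.
Case 3: T(n) = Theta(n^2).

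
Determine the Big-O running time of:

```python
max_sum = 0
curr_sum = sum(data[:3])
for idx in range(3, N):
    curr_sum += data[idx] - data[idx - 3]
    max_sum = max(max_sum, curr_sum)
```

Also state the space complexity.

Time complexity: O(n).
Space complexity: O(1).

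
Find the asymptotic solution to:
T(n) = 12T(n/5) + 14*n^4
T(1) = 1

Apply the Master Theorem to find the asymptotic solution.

a=12, b=5, f(n)=14*n^4. log_5(12) = 1.544 < 4. Case 3: T(n) = O(n^4).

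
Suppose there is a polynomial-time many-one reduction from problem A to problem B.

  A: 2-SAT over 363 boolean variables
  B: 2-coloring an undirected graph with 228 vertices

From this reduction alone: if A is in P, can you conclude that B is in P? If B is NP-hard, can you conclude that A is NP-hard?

A poly-time reduction A <=_p B transfers tractability DOWN (B easy => A easy) and hardness UP (A hard => B hard), not the reverse.
From A in P, the reduction alone does NOT give B in P: any problem in P trivially reduces to SAT, yet SAT is not known to be in P.
From B NP-hard, the reduction alone does NOT give A NP-hard: again, easy problems reduce to hard ones.
(Here in fact A is P and B is P.)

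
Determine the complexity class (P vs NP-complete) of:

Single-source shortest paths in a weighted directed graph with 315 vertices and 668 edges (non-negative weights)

This problem is in P: Dijkstra's algorithm runs in O((V+E) log V).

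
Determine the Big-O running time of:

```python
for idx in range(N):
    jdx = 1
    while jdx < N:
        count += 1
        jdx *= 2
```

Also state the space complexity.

Time complexity: O(n log n).
Space complexity: O(1).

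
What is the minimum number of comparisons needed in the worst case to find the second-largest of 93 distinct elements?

Lower bound: finding the max needs 93-1 comparisons. By the adversary weight-doubling argument, the max must personally win >= ceil(log_2(93)) = 7 comparisons; the 2nd-largest is among those 7 losers, needing 7-1 more comparisons. Total >= 93-1 + 7-1 = 98. A balanced knockout tournament achieves this.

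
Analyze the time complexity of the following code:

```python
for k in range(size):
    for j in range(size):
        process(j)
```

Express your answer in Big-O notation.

Time complexity: O(n^2).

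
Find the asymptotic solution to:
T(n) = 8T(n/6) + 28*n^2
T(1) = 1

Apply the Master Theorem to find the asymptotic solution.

a=8, b=6, f(n)=28*n^2. log_6(8) = 1.161 < 2. Case 3: T(n) = O(n^2).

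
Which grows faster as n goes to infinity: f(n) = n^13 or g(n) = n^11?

f(n) = n^13 grows faster: n^13/n^11 = n^2 -> infinity.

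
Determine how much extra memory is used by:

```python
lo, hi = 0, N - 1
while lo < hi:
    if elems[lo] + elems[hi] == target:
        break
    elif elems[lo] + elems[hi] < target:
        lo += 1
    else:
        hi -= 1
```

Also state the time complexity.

Space complexity: O(1).
Only a constant amount of auxiliary storage is used; nothing grows with n.
Time complexity: O(n).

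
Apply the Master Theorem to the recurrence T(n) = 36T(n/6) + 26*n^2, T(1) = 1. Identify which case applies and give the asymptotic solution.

a=36, b=6, f(n)=26*n^2.
log_6(36) = 2, so n^(log_b(a)) = n^2.
f(n) = Theta(n^2), so Case 2 applies.
T(n) = Theta(n^2 log n).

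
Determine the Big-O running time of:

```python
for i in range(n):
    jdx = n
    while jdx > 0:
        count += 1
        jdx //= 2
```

Time complexity: O(n log n).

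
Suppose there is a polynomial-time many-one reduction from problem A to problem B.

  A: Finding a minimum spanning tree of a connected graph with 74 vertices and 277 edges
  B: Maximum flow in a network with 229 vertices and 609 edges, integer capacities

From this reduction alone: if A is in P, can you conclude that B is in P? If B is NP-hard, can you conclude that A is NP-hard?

A poly-time reduction A <=_p B transfers tractability DOWN (B easy => A easy) and hardness UP (A hard => B hard), not the reverse.
From A in P, the reduction alone does NOT give B in P: any problem in P trivially reduces to SAT, yet SAT is not known to be in P.
From B NP-hard, the reduction alone does NOT give A NP-hard: again, easy problems reduce to hard ones.
(Here in fact A is P and B is P.)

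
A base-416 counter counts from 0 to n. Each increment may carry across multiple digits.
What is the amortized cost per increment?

Digit at position i changes every 416^i increments. Total digit changes over n increments: n * 416/(416-1) = O(n). Amortized: O(1).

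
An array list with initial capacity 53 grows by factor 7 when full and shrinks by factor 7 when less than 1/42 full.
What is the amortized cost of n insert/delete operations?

Using potential function Phi = |7*size - capacity|. Resizing costs are offset by potential release. Amortized O(1) per operation.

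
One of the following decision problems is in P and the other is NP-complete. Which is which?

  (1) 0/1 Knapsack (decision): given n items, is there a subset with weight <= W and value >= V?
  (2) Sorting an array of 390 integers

(1) is NP-complete: reduces from Subset Sum.
(2) is P: merge sort runs in O(n log n).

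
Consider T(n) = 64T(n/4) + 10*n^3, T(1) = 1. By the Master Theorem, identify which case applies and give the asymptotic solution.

a=64, b=4, f(n)=10*n^3.
log_4(64) = 3, so n^(log_b(a)) = n^3.
f(n) = Theta(n^3), so Case 2 applies.
T(n) = Theta(n^3 log n).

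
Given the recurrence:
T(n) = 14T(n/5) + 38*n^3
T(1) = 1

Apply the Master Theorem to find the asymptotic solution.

a=14, b=5, f(n)=38*n^3. log_5(14) = 1.64 < 3. Case 3: T(n) = O(n^3).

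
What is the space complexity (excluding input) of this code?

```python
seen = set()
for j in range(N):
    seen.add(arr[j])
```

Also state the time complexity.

Space complexity: O(n).
Auxiliary storage grows linearly with the input size n in the worst case.
Time complexity: O(n).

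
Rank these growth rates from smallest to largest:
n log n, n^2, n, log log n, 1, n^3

Ordered by growth rate: 1 < log log n < n < n log n < n^2 < n^3.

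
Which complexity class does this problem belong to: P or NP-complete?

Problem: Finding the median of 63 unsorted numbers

This problem is in P: linear-time selection (median-of-medians) runs in O(n).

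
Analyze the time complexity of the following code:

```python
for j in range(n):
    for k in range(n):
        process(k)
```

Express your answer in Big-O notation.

Time complexity: O(n^2).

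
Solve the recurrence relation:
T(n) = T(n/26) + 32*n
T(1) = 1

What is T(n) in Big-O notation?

Geometric series: 32*n*(1 + 1/26 + 1/26^2 + ...) = O(n). T(n) = O(n).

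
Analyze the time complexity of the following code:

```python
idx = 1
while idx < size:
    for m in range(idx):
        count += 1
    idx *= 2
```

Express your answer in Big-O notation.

Time complexity: O(n).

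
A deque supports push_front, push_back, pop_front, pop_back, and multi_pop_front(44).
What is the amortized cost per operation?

Assign 2 credits to each push operation. A pop uses 1 saved credit. multi_pop_front(44) uses up to 44 saved credits from previous pushes. Credits never go negative. Amortized cost is O(1).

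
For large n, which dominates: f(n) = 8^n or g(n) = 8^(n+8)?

f(n) = 8^n and g(n) = 8^(n+8) are Theta of each other: 8^(n+8) = 8^8 * 8^n = Theta(8^n).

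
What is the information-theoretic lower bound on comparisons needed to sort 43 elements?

There are 43! = 60415263063373835637355132068513997507264512000000000 possible orderings. Each comparison gives 1 bit. We need at least ceil(log_2(60415263063373835637355132068513997507264512000000000)) = 176 comparisons.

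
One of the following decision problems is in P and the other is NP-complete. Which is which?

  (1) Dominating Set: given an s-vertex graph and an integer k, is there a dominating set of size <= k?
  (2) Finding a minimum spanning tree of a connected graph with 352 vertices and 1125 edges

(1) is NP-complete: reduces from Set Cover (with k part of the input).
(2) is P: Kruskal's / Prim's algorithms run in polynomial time.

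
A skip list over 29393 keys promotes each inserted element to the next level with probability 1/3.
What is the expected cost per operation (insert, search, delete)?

Expected number of levels is O(log_3(29393)) = O(log n). A search visits O(1) expected nodes per level over O(log n) levels. Insert/delete are a search plus O(1) pointer updates per level. Expected O(log n) per operation.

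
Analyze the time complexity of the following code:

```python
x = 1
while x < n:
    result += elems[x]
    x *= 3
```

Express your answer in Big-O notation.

Time complexity: O(log n).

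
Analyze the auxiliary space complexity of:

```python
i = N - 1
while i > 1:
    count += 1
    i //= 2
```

Space complexity: O(1).
Only a constant amount of auxiliary storage is used; nothing grows with n.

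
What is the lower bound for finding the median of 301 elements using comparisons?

To find the median of 301 elements, every element must be compared at least once, so the lower bound is Omega(n). The BFPRT algorithm achieves O(n), making this tight.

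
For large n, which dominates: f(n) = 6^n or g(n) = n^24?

f(n) = 6^n grows faster: any exponential with base > 1 dominates every polynomial.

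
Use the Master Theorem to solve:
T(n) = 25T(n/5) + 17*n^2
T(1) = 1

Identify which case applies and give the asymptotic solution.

a=25, b=5, f(n)=17*n^2.
log_5(25) = 2, so n^(log_b(a)) = n^2.
f(n) = Theta(n^2), so Case 2 applies.
T(n) = Theta(n^2 log n).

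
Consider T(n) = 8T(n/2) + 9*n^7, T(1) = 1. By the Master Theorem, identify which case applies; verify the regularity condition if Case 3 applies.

a=8, b=2, f(n)=9*n^7.
log_2(8) = 3 < 7.
f(n) = Omega(n^(3+epsilon)) for some epsilon > 0, so Case 3 is the candidate.
Regularity: a*f(n/b) = 8*9*(n/2)^7 = (8/128)*9*n^7 <= c*f(n) with c = 8/128 < 1. Satisfied.
Case 3: T(n) = Theta(n^7).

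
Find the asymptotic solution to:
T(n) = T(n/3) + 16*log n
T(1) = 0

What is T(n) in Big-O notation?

Each of the log_3(n) levels adds O(log n). T(n) = O(log^2 n).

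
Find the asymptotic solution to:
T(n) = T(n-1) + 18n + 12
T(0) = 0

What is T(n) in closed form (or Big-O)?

Dominant term in sum is 18*sum(i, i=1..n) = 18*n*(n+1)/2 = O(n^2).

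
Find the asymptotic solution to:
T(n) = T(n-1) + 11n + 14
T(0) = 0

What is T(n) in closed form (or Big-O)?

Dominant term in sum is 11*sum(i, i=1..n) = 11*n*(n+1)/2 = O(n^2).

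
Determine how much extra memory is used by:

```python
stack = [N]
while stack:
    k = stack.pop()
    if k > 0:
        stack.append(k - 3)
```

Space complexity: O(1).
Only a constant amount of auxiliary storage is used; nothing grows with n.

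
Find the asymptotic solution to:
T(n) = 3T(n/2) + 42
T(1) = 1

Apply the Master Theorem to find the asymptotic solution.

a=3, b=2, f(n)=42. log_2(3) = 1.585. Case 1 of Master Theorem: T(n) = O(n^1.585).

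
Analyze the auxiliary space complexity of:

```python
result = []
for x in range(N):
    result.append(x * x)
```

Space complexity: O(n).
Auxiliary storage grows linearly with the input size n in the worst case.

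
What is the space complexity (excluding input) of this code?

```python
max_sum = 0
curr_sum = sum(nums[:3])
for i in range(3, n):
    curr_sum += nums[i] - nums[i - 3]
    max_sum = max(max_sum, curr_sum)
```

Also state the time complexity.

Space complexity: O(1).
Only a constant amount of auxiliary storage is used; nothing grows with n.
Time complexity: O(n).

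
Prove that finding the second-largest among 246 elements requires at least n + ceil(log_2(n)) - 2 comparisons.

Lower bound (adversary): identifying the maximum requires 246-1 comparisons (each eliminates one candidate). Assign weight 1 to each element; on each comparison the adversary lets the heavier side win and gives it the loser's weight. The max ends with weight 246, but each comparison it wins at most doubles its weight, so the max must win >= ceil(log_2(246)) = 8 comparisons. The second-largest is one of those 8 direct losers to the max, and identifying which one is largest needs >= 8-1 further comparisons. Total >= 246-1 + 8-1 = 252.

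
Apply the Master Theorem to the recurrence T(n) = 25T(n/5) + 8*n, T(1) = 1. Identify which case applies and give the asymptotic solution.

a=25, b=5, f(n)=8*n.
log_5(25) = 2 > 1.
Since f(n) = O(n^1) is polynomially smaller than n^2, Case 1 applies.
T(n) = Theta(n^2).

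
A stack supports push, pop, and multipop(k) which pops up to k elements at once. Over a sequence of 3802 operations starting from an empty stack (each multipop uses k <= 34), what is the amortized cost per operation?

Each element is pushed exactly once and popped at most once (whether by pop or as part of a multipop). So the total number of individual pops over the whole sequence is at most the number of pushes, which is at most 3802. Total work <= 2 * 3802, hence O(1) amortized per operation.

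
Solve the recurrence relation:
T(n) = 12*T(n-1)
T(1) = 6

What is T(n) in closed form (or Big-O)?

Each step multiplies by 12. T(n) = T(1)*12^(n-1) = 6*12^(n-1).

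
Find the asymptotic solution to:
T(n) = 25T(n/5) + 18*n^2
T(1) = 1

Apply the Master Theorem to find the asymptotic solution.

a=25, b=5, f(n)=18*n^2. log_5(25) = 2. Case 2: T(n) = O(n^2 log n).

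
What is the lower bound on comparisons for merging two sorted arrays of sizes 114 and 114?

Adversary argument: with sizes 114 and 114 (differing by at most 1), interleave the two arrays so that every consecutive pair in the output comes from different inputs. Then each of the 227 adjacent output pairs must be directly compared, or the algorithm cannot determine their relative order. So 227 comparisons are necessary; standard merge achieves this.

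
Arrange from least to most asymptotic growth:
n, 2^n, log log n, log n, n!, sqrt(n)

Ordered by growth rate: log log n < log n < sqrt(n) < n < 2^n < n!.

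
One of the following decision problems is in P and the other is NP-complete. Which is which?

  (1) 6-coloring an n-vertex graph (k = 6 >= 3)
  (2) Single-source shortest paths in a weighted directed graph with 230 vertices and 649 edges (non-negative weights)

(1) is NP-complete: graph k-coloring for k>=3 is NP-complete by reduction from 3-SAT.
(2) is P: Dijkstra's algorithm runs in O((V+E) log V).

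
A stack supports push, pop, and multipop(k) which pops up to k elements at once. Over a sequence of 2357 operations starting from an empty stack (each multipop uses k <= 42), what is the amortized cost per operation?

Each element is pushed exactly once and popped at most once (whether by pop or as part of a multipop). So the total number of individual pops over the whole sequence is at most the number of pushes, which is at most 2357. Total work <= 2 * 2357, hence O(1) amortized per operation.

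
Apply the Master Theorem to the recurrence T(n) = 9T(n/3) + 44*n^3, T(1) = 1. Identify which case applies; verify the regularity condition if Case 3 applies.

a=9, b=3, f(n)=44*n^3.
log_3(9) = 2 < 3.
f(n) = Omega(n^(2+epsilon)) for some epsilon > 0, so Case 3 is the candidate.
Regularity: a*f(n/b) = 9*44*(n/3)^3 = (9/27)*44*n^3 <= c*f(n) with c = 9/27 < 1. Satisfied.
Case 3: T(n) = Theta(n^3).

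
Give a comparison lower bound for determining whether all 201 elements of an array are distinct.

In the algebraic decision-tree model, the YES region for element distinctness on 201 elements has 201! connected components (one per ordering). Ben-Or's theorem then gives a lower bound of Omega(log(n!)) = Omega(n log n).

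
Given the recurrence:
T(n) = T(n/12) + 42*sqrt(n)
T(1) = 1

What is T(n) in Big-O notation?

Each level contributes sqrt(n/12^k). Geometric series with ratio 1/sqrt(12) < 1 sums to O(sqrt(n)).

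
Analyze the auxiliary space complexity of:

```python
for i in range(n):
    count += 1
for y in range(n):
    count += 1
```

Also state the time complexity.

Space complexity: O(1).
Only a constant amount of auxiliary storage is used; nothing grows with n.
Time complexity: O(n).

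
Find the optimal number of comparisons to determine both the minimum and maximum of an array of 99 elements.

Naive approach: 196 comparisons (98 for max + 98 for min).
Optimal: Compare elements in pairs first (floor(n/2) = 49 comparisons), then find max among winners and min among losers (49 comparisons each).
Total: ceil(3n/2) - 2 = 147 comparisons. An adversary argument shows this is also a lower bound.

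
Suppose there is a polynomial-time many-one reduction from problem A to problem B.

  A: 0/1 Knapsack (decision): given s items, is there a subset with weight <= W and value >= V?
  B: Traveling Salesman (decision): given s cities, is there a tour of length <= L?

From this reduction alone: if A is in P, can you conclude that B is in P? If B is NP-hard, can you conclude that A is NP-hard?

A poly-time reduction A <=_p B transfers tractability DOWN (B easy => A easy) and hardness UP (A hard => B hard), not the reverse.
From A in P, the reduction alone does NOT give B in P: any problem in P trivially reduces to SAT, yet SAT is not known to be in P.
From B NP-hard, the reduction alone does NOT give A NP-hard: again, easy problems reduce to hard ones.
(Here in fact A is NP-complete and B is NP-complete.)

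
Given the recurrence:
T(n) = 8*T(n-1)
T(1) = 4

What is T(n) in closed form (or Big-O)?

Each step multiplies by 8. T(n) = T(1)*8^(n-1) = 4*8^(n-1).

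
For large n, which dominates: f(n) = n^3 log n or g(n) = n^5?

g(n) = n^5 grows faster: n^5 / (n^3 log n) = n^2/log n -> infinity.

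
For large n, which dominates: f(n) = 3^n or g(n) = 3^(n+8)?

f(n) = 3^n and g(n) = 3^(n+8) are Theta of each other: 3^(n+8) = 3^8 * 3^n = Theta(3^n).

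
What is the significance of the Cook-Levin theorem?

The Cook-Levin theorem proves that SAT is NP-complete. It was the first problem shown to be NP-complete, establishing the foundation for proving other problems NP-complete via reductions from SAT.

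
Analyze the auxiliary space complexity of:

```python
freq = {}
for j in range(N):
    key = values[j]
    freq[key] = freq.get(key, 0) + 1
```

Space complexity: O(n).
Auxiliary storage grows linearly with the input size n in the worst case.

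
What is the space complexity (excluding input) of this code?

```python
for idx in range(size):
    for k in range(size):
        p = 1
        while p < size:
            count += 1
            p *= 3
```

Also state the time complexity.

Space complexity: O(1).
Only a constant amount of auxiliary storage is used; nothing grows with n.
Time complexity: O(n^2 log n).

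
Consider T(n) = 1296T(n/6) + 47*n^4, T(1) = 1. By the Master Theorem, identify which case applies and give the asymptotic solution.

a=1296, b=6, f(n)=47*n^4.
log_6(1296) = 4, so n^(log_b(a)) = n^4.
f(n) = Theta(n^4), so Case 2 applies.
T(n) = Theta(n^4 log n).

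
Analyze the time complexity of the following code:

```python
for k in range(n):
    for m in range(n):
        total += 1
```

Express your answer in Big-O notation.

Time complexity: O(n^2).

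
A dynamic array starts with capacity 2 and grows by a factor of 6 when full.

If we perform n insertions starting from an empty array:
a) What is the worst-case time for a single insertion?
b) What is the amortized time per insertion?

(a) Worst-case single insertion: O(n) -- when the array is full at capacity c, the resize copies all c elements, and c can be Theta(n).
(b) Resizes happen at sizes 2, 12, 72, ... Total copy cost for n insertions: 2 + 12 + ... = O(n) (geometric series with ratio 1/6). Amortized cost per insertion: O(n)/n = O(1).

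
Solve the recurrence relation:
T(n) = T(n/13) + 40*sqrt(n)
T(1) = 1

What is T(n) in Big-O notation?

Each level contributes sqrt(n/13^k). Geometric series with ratio 1/sqrt(13) < 1 sums to O(sqrt(n)).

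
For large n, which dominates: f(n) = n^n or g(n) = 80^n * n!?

g(n) = 80^n * n! grows faster: by Stirling n! ~ sqrt(2 pi n)(n/e)^n, so 80^n n! / n^n ~ (80/e)^n sqrt(2 pi n) -> infinity since 80/e > 1.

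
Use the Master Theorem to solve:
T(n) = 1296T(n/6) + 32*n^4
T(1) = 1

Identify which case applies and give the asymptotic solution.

a=1296, b=6, f(n)=32*n^4.
log_6(1296) = 4, so n^(log_b(a)) = n^4.
f(n) = Theta(n^4), so Case 2 applies.
T(n) = Theta(n^4 log n).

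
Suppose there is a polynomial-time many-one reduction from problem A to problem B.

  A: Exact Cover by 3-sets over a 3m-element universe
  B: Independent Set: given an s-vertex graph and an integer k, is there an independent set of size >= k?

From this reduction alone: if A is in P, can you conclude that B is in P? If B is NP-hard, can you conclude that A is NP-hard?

A poly-time reduction A <=_p B transfers tractability DOWN (B easy => A easy) and hardness UP (A hard => B hard), not the reverse.
From A in P, the reduction alone does NOT give B in P: any problem in P trivially reduces to SAT, yet SAT is not known to be in P.
From B NP-hard, the reduction alone does NOT give A NP-hard: again, easy problems reduce to hard ones.
(Here in fact A is NP-complete and B is NP-complete.)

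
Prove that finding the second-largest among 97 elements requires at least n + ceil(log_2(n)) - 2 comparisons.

Lower bound (adversary): identifying the maximum requires 97-1 comparisons (each eliminates one candidate). Assign weight 1 to each element; on each comparison the adversary lets the heavier side win and gives it the loser's weight. The max ends with weight 97, but each comparison it wins at most doubles its weight, so the max must win >= ceil(log_2(97)) = 7 comparisons. The second-largest is one of those 7 direct losers to the max, and identifying which one is largest needs >= 7-1 further comparisons. Total >= 97-1 + 7-1 = 102.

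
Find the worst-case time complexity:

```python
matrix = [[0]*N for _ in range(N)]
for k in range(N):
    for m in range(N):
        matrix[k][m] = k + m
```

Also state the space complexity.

Time complexity: O(n^2).
Space complexity: O(n^2).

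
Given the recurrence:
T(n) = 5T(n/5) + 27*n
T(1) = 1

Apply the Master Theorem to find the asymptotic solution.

a=5, b=5, f(n)=27*n. log_5(5) = 1. Case 2: T(n) = O(n log n).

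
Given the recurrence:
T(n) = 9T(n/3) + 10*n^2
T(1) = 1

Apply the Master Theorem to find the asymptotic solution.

a=9, b=3, f(n)=10*n^2. log_3(9) = 2. Case 2: T(n) = O(n^2 log n).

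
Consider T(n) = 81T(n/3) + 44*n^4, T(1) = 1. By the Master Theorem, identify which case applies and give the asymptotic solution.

a=81, b=3, f(n)=44*n^4.
log_3(81) = 4, so n^(log_b(a)) = n^4.
f(n) = Theta(n^4), so Case 2 applies.
T(n) = Theta(n^4 log n).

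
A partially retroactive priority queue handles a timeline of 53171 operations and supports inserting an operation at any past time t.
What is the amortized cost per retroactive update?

Partially retroactive priority queues (Demaine-Iacono-Langerman) allow updates at past times with queries only at the present. With a balanced BST over the m = 53171 timeline events tracking bridges, each retroactive insert or delete is O(log m) amortized.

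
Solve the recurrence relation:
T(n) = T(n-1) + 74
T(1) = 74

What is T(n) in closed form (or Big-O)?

Unrolling: T(n) = T(n-1) + 74 = T(n-2) + 2*74 = ... = T(1) + (n-1)*74 = 74 + (n-1)*74 = 74n.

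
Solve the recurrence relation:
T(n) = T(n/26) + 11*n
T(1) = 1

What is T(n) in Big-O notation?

Geometric series: 11*n*(1 + 1/26 + 1/26^2 + ...) = O(n). T(n) = O(n).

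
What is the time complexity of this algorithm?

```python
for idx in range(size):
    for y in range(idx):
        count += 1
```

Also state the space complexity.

Time complexity: O(n^2).
Space complexity: O(1).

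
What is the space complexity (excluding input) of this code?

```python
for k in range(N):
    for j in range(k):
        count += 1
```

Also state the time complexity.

Space complexity: O(1).
Only a constant amount of auxiliary storage is used; nothing grows with n.
Time complexity: O(n^2).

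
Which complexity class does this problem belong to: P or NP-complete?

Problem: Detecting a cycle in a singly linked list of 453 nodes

This problem is in P: Floyd's tortoise-and-hare runs in O(n) time, O(1) space.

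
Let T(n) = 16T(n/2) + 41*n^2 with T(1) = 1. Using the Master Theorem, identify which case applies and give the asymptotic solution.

a=16, b=2, f(n)=41*n^2.
log_2(16) = 4 > 2.
Since f(n) = O(n^2) is polynomially smaller than n^4, Case 1 applies.
T(n) = Theta(n^4).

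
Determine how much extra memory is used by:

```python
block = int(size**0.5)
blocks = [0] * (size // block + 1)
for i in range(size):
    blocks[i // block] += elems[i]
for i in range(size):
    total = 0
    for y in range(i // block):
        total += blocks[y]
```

Space complexity: O(sqrt(n)).
Storage scales with sqrt(n).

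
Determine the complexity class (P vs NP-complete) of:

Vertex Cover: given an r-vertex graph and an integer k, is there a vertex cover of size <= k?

This problem is NP-complete: one of Karp's 21 NP-complete problems (with k part of the input; for any fixed constant k it is in P).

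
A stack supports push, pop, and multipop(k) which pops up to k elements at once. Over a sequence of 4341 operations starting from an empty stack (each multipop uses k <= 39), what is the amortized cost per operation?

Each element is pushed exactly once and popped at most once (whether by pop or as part of a multipop). So the total number of individual pops over the whole sequence is at most the number of pushes, which is at most 4341. Total work <= 2 * 4341, hence O(1) amortized per operation.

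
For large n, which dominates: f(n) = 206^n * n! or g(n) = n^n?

f(n) = 206^n * n! grows faster: by Stirling n! ~ sqrt(2 pi n)(n/e)^n, so 206^n n! / n^n ~ (206/e)^n sqrt(2 pi n) -> infinity since 206/e > 1.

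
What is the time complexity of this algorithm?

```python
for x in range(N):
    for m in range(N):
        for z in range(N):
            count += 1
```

Time complexity: O(n^3).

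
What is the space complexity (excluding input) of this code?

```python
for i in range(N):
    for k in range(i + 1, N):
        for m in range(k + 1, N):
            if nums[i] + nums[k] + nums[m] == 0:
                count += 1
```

Space complexity: O(1).
Only a constant amount of auxiliary storage is used; nothing grows with n.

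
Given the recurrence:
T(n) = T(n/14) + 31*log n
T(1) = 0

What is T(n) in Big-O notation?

Each of the log_14(n) levels adds O(log n). T(n) = O(log^2 n).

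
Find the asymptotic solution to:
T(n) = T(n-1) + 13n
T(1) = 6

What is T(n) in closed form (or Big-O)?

Unrolling: T(n) = 6 + 13*(2 + 3 + ... + n) = 6 + 13*(n(n+1)/2 - 1) = O(n^2).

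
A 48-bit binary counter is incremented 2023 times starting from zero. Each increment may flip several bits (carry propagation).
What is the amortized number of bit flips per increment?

Bit i flips on every 2^i-th increment, so over 2023 increments bit i flips floor(2023/2^i) times. Summing over i: total flips < 2 * 2023. Amortized: < 2 = O(1) per increment.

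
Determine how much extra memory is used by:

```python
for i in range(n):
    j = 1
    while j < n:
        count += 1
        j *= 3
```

Space complexity: O(1).
Only a constant amount of auxiliary storage is used; nothing grows with n.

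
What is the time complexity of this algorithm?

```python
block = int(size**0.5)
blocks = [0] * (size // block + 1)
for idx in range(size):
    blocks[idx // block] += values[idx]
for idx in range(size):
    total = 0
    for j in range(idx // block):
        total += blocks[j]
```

Time complexity: O(n * sqrt(n)).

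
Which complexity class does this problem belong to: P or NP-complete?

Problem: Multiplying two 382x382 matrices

This problem is in P: the schoolbook algorithm runs in O(n^3).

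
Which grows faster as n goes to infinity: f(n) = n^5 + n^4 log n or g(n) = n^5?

f(n) = n^5 + n^4 log n and g(n) = n^5 are Theta of each other: the lower-order n^4 log n term is o(n^5); both are Theta(n^5).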